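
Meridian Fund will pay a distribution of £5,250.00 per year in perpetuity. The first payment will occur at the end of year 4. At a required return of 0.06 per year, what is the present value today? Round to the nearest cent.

£73466.69

Value at end of year 3: C / r = £5,250.00 / 0.06 = £87,500.0000
Discount to today: PV = £87,500.0000 / (1 + 0.06)^3 = £87,500.0000 / 1.191016 = £73,466.69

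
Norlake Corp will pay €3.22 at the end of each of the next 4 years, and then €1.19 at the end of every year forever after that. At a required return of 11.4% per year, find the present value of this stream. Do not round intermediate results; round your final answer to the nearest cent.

€16.68

PV of 4-year annuity: €3.22 × [1 − (1+0.114)^−4] / 0.114 = 9.90515
Perpetuity value at year 4: €1.19 / 0.114 = 10.43860
PV of perpetuity: 10.43860 / (1+0.114)^4 = 6.77800
Total PV = 9.90515 + 6.77800 = 16.68315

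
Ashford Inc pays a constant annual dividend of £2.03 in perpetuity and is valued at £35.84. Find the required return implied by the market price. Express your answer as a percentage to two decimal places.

5.66%

P = C/r ⇒ r = C/P = £2.03/£35.84 = 0.056641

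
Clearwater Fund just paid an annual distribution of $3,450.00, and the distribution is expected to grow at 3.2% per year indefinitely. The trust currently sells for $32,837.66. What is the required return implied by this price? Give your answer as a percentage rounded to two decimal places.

D₁ = $3,450.00 × 1.032 = $3,560.4000
P = D₁/(r − g) ⇒ r = D₁/P + g = $3,560.4000/$32,837.66 + 0.032 = 0.108424 + 0.032 = 0.140424

14.04%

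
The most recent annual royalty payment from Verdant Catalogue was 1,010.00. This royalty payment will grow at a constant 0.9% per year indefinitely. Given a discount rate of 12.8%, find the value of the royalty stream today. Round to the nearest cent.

D₁ = D₀ × (1 + g) = 1,010.00 × 1.009 = 1,019.0900
Growing perpetuity: P = D₁ / (r − g) = 1,019.0900 / (0.128 − 0.009) = 8,563.78

8563.78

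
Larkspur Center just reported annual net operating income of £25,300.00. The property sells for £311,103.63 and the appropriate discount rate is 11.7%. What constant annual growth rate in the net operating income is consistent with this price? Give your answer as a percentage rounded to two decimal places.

3.30%

P = D₀(1+g)/(r−g) ⇒ P(r−g) = D₀(1+g) ⇒ g(P+D₀) = P·r − D₀
g = (P·r − D₀)/(P + D₀) = (£311,103.63×0.117 − £25,300.00) / (£311,103.63 + £25,300.00) = 0.032993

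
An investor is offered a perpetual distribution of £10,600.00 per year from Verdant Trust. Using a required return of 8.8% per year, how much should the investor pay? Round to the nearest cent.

Level perpetuity: PV = C / r = £10,600.00 / 0.088 = £120,454.55

£120454.55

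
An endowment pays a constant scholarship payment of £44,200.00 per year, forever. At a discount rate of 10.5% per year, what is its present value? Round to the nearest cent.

£420952.38

Level perpetuity: PV = C / r = £44,200.00 / 0.105 = £420,952.38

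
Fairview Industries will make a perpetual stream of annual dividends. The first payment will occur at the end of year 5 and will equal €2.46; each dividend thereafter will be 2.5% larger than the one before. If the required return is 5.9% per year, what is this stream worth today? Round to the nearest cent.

Value at end of year 4: C₁ / (r − g) = €2.46 / (0.059 − 0.025) = €72.3529
Discount to today: PV = €72.3529 / (1 + 0.059)^4 = €72.3529 / 1.257720 = €57.53

€57.53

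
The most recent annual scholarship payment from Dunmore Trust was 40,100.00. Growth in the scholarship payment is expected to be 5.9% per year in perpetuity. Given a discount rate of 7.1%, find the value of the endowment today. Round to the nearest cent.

3538825.00

D₁ = D₀ × (1 + g) = 40,100.00 × 1.059 = 42,465.9000
Growing perpetuity: P = D₁ / (r − g) = 42,465.9000 / (0.071 − 0.059) = 3,538,825.00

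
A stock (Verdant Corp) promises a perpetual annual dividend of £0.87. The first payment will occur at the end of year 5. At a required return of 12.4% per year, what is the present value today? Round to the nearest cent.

Value at end of year 4: C / r = £0.87 / 0.124 = £7.0161
Discount to today: PV = £7.0161 / (1 + 0.124)^4 = £7.0161 / 1.596119 = £4.40

£4.40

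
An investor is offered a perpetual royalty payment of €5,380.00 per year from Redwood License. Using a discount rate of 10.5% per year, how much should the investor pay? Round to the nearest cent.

Level perpetuity: PV = C / r = €5,380.00 / 0.105 = €51,238.10

€51238.10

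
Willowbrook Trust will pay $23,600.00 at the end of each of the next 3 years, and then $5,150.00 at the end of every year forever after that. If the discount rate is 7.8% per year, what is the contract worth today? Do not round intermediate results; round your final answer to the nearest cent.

$113745.19

PV of 3-year annuity: $23,600.00 × [1 − (1+0.078)^−3] / 0.078 = 61039.64371
Perpetuity value at year 3: $5,150.00 / 0.078 = 66025.64103
PV of perpetuity: 66025.64103 / (1+0.078)^3 = 52705.54928
Total PV = 61039.64371 + 52705.54928 = 113745.19299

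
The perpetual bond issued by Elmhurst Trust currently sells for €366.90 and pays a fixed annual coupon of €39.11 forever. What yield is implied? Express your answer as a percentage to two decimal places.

10.66%

P = C/r ⇒ r = C/P = €39.11/€366.90 = 0.106596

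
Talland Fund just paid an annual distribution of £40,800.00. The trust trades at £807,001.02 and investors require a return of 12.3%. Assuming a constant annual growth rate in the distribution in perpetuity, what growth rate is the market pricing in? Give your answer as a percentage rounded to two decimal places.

P = D₀(1+g)/(r−g) ⇒ P(r−g) = D₀(1+g) ⇒ g(P+D₀) = P·r − D₀
g = (P·r − D₀)/(P + D₀) = (£807,001.02×0.123 − £40,800.00) / (£807,001.02 + £40,800.00) = 0.068956

6.90%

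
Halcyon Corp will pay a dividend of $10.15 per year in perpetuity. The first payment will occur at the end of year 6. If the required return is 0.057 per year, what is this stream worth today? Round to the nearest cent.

Value at end of year 5: C / r = $10.15 / 0.057 = $178.0702
Discount to today: PV = $178.0702 / (1 + 0.057)^5 = $178.0702 / 1.319395 = $134.96

$134.96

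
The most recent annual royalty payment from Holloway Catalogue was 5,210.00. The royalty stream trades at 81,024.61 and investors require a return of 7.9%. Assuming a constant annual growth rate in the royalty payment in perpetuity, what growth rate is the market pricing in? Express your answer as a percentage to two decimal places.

P = D₀(1+g)/(r−g) ⇒ P(r−g) = D₀(1+g) ⇒ g(P+D₀) = P·r − D₀
g = (P·r − D₀)/(P + D₀) = (81,024.61×0.079 − 5,210.00) / (81,024.61 + 5,210.00) = 0.013811

1.38%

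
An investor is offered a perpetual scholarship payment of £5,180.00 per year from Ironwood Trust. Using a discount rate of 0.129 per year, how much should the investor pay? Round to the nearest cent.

£40155.04

Level perpetuity: PV = C / r = £5,180.00 / 0.129 = £40,155.04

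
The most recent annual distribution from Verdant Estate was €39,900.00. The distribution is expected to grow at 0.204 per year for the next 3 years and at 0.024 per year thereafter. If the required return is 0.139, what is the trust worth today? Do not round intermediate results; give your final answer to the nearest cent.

€553535.38

D_1 = 48039.60000
D_2 = 57839.67840
D_3 = 69638.97279
Terminal value at year 3: TV = D_3×(1+g_2)/(r−g_2) = 71310.30814/0.115 = 620089.63601
P_0 = D_1/(1+r)^1 + D_2/(1+r)^2 + D_3/(1+r)^3 + TV/(1+r)^3
    = 42176.99737 + 44583.93751 + 47128.23597 + 419646.20549 = 553535.37633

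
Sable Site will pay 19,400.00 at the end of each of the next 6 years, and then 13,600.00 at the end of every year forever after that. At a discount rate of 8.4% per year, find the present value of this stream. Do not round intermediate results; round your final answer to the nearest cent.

188395.18

PV of 6-year annuity: 19,400.00 × [1 − (1+0.084)^−6] / 0.084 = 88605.89491
Perpetuity value at year 6: 13,600.00 / 0.084 = 161904.76190
PV of perpetuity: 161904.76190 / (1+0.084)^6 = 99789.28919
Total PV = 88605.89491 + 99789.28919 = 188395.18409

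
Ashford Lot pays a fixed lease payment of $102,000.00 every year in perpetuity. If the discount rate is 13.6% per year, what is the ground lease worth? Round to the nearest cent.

$750000.00

Level perpetuity: PV = C / r = $102,000.00 / 0.136 = $750,000.00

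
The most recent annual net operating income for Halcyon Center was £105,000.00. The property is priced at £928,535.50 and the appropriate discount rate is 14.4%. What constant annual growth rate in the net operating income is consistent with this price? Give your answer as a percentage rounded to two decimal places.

P = D₀(1+g)/(r−g) ⇒ P(r−g) = D₀(1+g) ⇒ g(P+D₀) = P·r − D₀
g = (P·r − D₀)/(P + D₀) = (£928,535.50×0.144 − £105,000.00) / (£928,535.50 + £105,000.00) = 0.027778

2.78%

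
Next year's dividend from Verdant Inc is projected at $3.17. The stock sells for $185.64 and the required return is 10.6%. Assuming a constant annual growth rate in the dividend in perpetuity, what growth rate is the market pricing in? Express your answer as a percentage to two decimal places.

P = D₁/(r−g) ⇒ g = r − D₁/P = 0.106 − $3.17/$185.64 = 0.088924

8.89%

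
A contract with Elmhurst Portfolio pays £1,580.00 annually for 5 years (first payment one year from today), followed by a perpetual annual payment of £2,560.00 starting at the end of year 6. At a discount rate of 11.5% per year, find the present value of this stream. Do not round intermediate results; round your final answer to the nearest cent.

PV of 5-year annuity: £1,580.00 × [1 − (1+0.115)^−5] / 0.115 = 5766.80700
Perpetuity value at year 5: £2,560.00 / 0.115 = 22260.86957
PV of perpetuity: 22260.86957 / (1+0.115)^5 = 12917.18228
Total PV = 5766.80700 + 12917.18228 = 18683.98928

£18683.99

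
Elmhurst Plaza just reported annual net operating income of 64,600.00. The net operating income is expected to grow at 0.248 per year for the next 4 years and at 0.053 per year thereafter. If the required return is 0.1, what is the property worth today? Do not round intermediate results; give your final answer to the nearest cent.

D_1 = 80620.80000
D_2 = 100614.75840
D_3 = 125567.21848
D_4 = 156707.88867
Terminal value at year 4: TV = D_4×(1+g_2)/(r−g_2) = 165013.40677/0.047 = 3510923.54822
P_0 = D_1/(1+r)^1 + D_2/(1+r)^2 + D_3/(1+r)^3 + D_4/(1+r)^4 + TV/(1+r)^4
    = 73291.63636 + 83152.69289 + 94340.50975 + 107033.59652 + 2398008.02419 = 2755826.45973

2755826.46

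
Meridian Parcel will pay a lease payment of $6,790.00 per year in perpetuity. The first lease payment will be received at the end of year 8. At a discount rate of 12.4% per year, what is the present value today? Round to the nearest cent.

$24159.28

Value at end of year 7: C / r = $6,790.00 / 0.124 = $54,758.0645
Discount to today: PV = $54,758.0645 / (1 + 0.124)^7 = $54,758.0645 / 2.266544 = $24,159.28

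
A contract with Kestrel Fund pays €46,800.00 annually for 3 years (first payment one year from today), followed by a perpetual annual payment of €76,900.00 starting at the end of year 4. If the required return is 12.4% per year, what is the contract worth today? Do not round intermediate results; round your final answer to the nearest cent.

€548360.21

PV of 3-year annuity: €46,800.00 × [1 − (1+0.124)^−3] / 0.124 = 111637.55737
Perpetuity value at year 3: €76,900.00 / 0.124 = 620161.29032
PV of perpetuity: 620161.29032 / (1+0.124)^3 = 436722.65439
Total PV = 111637.55737 + 436722.65439 = 548360.21176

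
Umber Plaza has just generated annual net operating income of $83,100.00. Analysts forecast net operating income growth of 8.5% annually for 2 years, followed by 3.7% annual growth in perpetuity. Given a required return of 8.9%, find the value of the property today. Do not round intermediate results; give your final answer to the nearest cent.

$1810339.40

D_1 = 90163.50000
D_2 = 97827.39750
Terminal value at year 2: TV = D_2×(1+g_2)/(r−g_2) = 101447.01121/0.052 = 1950904.06168
P_0 = D_1/(1+r)^1 + D_2/(1+r)^2 + TV/(1+r)^2
    = 82794.76584 + 82490.65283 + 1645053.98056 = 1810339.39924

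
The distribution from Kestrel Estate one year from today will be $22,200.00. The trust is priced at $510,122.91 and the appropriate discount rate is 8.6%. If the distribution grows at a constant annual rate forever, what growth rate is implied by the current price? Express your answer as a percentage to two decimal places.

4.25%

P = D₁/(r−g) ⇒ g = r − D₁/P = 0.086 − $22,200.00/$510,122.91 = 0.042481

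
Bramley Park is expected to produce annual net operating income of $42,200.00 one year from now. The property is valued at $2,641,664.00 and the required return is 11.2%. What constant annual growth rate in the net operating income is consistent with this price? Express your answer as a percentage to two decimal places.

P = D₁/(r−g) ⇒ g = r − D₁/P = 0.112 − $42,200.00/$2,641,664.00 = 0.096025

9.60%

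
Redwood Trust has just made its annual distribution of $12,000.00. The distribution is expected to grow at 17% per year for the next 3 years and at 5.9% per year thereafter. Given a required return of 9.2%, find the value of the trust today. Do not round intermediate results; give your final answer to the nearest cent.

D_1 = 14040.00000
D_2 = 16426.80000
D_3 = 19219.35600
Terminal value at year 3: TV = D_3×(1+g_2)/(r−g_2) = 20353.29800/0.033 = 616766.60618
P_0 = D_1/(1+r)^1 + D_2/(1+r)^2 + D_3/(1+r)^3 + TV/(1+r)^3
    = 12857.14286 + 13775.51020 + 14759.47522 + 473644.97747 = 515037.10575

$515037.11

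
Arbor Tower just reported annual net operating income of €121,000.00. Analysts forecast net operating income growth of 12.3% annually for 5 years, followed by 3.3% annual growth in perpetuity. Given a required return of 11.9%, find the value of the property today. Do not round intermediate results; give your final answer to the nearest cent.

D_1 = 135883.00000
D_2 = 152596.60900
D_3 = 171365.99191
D_4 = 192444.00891
D_5 = 216114.62201
Terminal value at year 5: TV = D_5×(1+g_2)/(r−g_2) = 223246.40453/0.086 = 2595888.42481
P_0 = D_1/(1+r)^1 + D_2/(1+r)^2 + D_3/(1+r)^3 + D_4/(1+r)^4 + D_5/(1+r)^5 + TV/(1+r)^5
    = 121432.52904 + 121866.60421 + 122302.23104 + 122739.41506 + 123178.16186 + 1479570.24649 = 2091089.18770

€2091089.19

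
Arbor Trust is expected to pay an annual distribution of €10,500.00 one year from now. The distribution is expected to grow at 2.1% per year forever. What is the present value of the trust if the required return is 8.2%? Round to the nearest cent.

Growing perpetuity: P = D₁ / (r − g) = €10,500.0000 / (0.082 − 0.021) = €172,131.15

€172131.15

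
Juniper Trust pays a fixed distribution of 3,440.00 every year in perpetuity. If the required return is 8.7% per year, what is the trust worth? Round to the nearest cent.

39540.23

Level perpetuity: PV = C / r = 3,440.00 / 0.087 = 39,540.23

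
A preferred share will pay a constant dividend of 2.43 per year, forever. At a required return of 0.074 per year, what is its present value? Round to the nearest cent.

Level perpetuity: PV = C / r = 2.43 / 0.074 = 32.84

32.84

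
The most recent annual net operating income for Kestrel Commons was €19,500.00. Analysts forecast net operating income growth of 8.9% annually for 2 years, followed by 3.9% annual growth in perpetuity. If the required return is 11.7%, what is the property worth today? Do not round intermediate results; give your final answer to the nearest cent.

D_1 = 21235.50000
D_2 = 23125.45950
Terminal value at year 2: TV = D_2×(1+g_2)/(r−g_2) = 24027.35242/0.078 = 308042.97975
P_0 = D_1/(1+r)^1 + D_2/(1+r)^2 + TV/(1+r)^2
    = 19011.19069 + 18534.63443 + 246890.83558 = 284436.66070

€284436.66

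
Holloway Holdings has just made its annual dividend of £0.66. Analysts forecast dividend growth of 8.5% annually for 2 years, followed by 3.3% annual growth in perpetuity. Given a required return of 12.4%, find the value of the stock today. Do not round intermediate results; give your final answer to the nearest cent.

D_1 = 0.71610
D_2 = 0.77697
Terminal value at year 2: TV = D_2×(1+g_2)/(r−g_2) = 0.80261/0.091 = 8.81987
P_0 = D_1/(1+r)^1 + D_2/(1+r)^2 + TV/(1+r)^2
    = 0.63710 + 0.61499 + 6.98119 = 8.23329

£8.23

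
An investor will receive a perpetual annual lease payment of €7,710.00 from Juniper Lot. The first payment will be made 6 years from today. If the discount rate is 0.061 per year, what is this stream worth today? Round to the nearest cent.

Value at end of year 5: C / r = €7,710.00 / 0.061 = €126,393.4426
Discount to today: PV = €126,393.4426 / (1 + 0.061)^5 = €126,393.4426 / 1.344550 = €94,004.28

€94004.28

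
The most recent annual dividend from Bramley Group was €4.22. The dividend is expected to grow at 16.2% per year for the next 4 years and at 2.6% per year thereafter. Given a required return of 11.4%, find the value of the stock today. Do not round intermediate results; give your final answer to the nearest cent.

D_1 = 4.90364
D_2 = 5.69803
D_3 = 6.62111
D_4 = 7.69373
Terminal value at year 4: TV = D_4×(1+g_2)/(r−g_2) = 7.89377/0.088 = 89.70190
P_0 = D_1/(1+r)^1 + D_2/(1+r)^2 + D_3/(1+r)^3 + D_4/(1+r)^4 + TV/(1+r)^4
    = 4.40183 + 4.59150 + 4.78934 + 4.99570 + 58.24530 = 77.02366

€77.02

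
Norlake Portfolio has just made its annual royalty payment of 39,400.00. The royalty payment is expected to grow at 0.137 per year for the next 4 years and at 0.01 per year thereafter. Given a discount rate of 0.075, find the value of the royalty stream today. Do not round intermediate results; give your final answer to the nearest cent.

947819.77

D_1 = 44797.80000
D_2 = 50935.09860
D_3 = 57913.20711
D_4 = 65847.31648
Terminal value at year 4: TV = D_4×(1+g_2)/(r−g_2) = 66505.78965/0.065 = 1023165.99457
P_0 = D_1/(1+r)^1 + D_2/(1+r)^2 + D_3/(1+r)^3 + D_4/(1+r)^4 + TV/(1+r)^4
    = 41672.37209 + 44075.80193 + 46617.84818 + 49306.50547 + 766147.23878 = 947819.76644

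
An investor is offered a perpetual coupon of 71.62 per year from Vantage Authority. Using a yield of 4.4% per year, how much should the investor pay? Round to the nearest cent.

1627.73

Level perpetuity: PV = C / r = 71.62 / 0.044 = 1,627.73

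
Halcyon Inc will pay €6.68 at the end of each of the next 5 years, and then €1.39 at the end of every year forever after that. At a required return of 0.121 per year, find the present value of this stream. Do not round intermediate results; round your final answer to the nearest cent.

PV of 5-year annuity: €6.68 × [1 − (1+0.121)^−5] / 0.121 = 24.02037
Perpetuity value at year 5: €1.39 / 0.121 = 11.48760
PV of perpetuity: 11.48760 / (1+0.121)^5 = 6.48935
Total PV = 24.02037 + 6.48935 = 30.50972

€30.51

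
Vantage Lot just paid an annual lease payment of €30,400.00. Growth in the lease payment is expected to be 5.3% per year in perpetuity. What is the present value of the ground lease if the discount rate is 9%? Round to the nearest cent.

€865167.57

D₁ = D₀ × (1 + g) = €30,400.00 × 1.053 = €32,011.2000
Growing perpetuity: P = D₁ / (r − g) = €32,011.2000 / (0.09 − 0.053) = €865,167.57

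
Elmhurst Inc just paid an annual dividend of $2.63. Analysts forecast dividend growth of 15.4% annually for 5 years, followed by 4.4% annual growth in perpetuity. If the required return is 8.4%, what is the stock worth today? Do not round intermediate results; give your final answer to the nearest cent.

$109.79

D_1 = 3.03502
D_2 = 3.50241
D_3 = 4.04178
D_4 = 4.66422
D_5 = 5.38251
Terminal value at year 5: TV = D_5×(1+g_2)/(r−g_2) = 5.61934/0.04 = 140.48349
P_0 = D_1/(1+r)^1 + D_2/(1+r)^2 + D_3/(1+r)^3 + D_4/(1+r)^4 + D_5/(1+r)^5 + TV/(1+r)^5
    = 2.79983 + 2.98064 + 3.17311 + 3.37802 + 3.59615 + 93.85964 = 109.78739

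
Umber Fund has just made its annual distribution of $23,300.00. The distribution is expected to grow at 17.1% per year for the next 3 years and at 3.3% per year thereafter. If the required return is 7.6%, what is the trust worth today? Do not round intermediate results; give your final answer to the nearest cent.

D_1 = 27284.30000
D_2 = 31949.91530
D_3 = 37413.35082
Terminal value at year 3: TV = D_3×(1+g_2)/(r−g_2) = 38647.99139/0.043 = 898790.49752
P_0 = D_1/(1+r)^1 + D_2/(1+r)^2 + D_3/(1+r)^3 + TV/(1+r)^3
    = 25357.15613 + 27595.93851 + 30032.38289 + 721475.61690 = 804461.09443

$804461.09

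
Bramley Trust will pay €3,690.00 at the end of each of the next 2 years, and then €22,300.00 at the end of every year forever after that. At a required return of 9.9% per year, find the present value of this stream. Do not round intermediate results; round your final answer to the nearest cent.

€192910.78

PV of 2-year annuity: €3,690.00 × [1 − (1+0.099)^−2] / 0.099 = 6412.73687
Perpetuity value at year 2: €22,300.00 / 0.099 = 225252.52525
PV of perpetuity: 225252.52525 / (1+0.099)^2 = 186498.04500
Total PV = 6412.73687 + 186498.04500 = 192910.78187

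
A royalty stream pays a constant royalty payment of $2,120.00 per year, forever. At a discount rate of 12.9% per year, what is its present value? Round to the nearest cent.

Level perpetuity: PV = C / r = $2,120.00 / 0.129 = $16,434.11

$16434.11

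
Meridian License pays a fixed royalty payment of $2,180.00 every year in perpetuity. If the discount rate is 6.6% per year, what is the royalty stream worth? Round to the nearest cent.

$33030.30

Level perpetuity: PV = C / r = $2,180.00 / 0.066 = $33,030.30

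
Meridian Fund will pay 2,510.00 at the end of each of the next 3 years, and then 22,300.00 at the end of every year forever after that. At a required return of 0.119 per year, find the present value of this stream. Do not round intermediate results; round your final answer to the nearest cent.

PV of 3-year annuity: 2,510.00 × [1 − (1+0.119)^−3] / 0.119 = 6038.97117
Perpetuity value at year 3: 22,300.00 / 0.119 = 187394.95798
PV of perpetuity: 187394.95798 / (1+0.119)^3 = 133741.94723
Total PV = 6038.97117 + 133741.94723 = 139780.91840

139780.92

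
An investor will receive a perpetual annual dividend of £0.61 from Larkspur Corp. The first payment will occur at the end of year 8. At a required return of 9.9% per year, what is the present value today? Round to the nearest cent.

£3.18

Value at end of year 7: C / r = £0.61 / 0.099 = £6.1616
Discount to today: PV = £6.1616 / (1 + 0.099)^7 = £6.1616 / 1.936350 = £3.18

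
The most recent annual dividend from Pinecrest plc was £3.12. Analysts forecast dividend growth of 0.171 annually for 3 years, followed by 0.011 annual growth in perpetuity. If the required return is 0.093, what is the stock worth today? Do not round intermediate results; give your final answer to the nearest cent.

D_1 = 3.65352
D_2 = 4.27827
D_3 = 5.00986
Terminal value at year 3: TV = D_3×(1+g_2)/(r−g_2) = 5.06496/0.082 = 61.76786
P_0 = D_1/(1+r)^1 + D_2/(1+r)^2 + D_3/(1+r)^3 + TV/(1+r)^3
    = 3.34265 + 3.58120 + 3.83676 + 47.30446 = 58.06507

£58.07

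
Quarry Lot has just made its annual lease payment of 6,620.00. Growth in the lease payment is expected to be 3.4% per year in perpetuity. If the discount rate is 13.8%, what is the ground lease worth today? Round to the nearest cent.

D₁ = D₀ × (1 + g) = 6,620.00 × 1.034 = 6,845.0800
Growing perpetuity: P = D₁ / (r − g) = 6,845.0800 / (0.138 − 0.034) = 65,818.08

65818.08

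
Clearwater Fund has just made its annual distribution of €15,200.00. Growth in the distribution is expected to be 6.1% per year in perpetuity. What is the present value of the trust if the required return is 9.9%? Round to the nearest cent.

€424400.00

D₁ = D₀ × (1 + g) = €15,200.00 × 1.061 = €16,127.2000
Growing perpetuity: P = D₁ / (r − g) = €16,127.2000 / (0.099 − 0.061) = €424,400.00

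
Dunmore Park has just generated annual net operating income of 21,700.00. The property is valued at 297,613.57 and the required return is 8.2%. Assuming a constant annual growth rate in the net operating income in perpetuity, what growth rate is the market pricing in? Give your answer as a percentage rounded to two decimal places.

P = D₀(1+g)/(r−g) ⇒ P(r−g) = D₀(1+g) ⇒ g(P+D₀) = P·r − D₀
g = (P·r − D₀)/(P + D₀) = (297,613.57×0.082 − 21,700.00) / (297,613.57 + 21,700.00) = 0.008469

0.85%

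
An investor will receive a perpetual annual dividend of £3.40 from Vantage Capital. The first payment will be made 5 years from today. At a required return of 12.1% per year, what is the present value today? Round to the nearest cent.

Value at end of year 4: C / r = £3.40 / 0.121 = £28.0992
Discount to today: PV = £28.0992 / (1 + 0.121)^4 = £28.0992 / 1.579147 = £17.79

£17.79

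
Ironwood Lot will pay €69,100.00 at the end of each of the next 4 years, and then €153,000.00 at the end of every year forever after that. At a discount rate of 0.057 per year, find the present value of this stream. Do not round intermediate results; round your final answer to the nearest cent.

€2391479.85

PV of 4-year annuity: €69,100.00 × [1 − (1+0.057)^−4] / 0.057 = 241092.84744
Perpetuity value at year 4: €153,000.00 / 0.057 = 2684210.52632
PV of perpetuity: 2684210.52632 / (1+0.057)^4 = 2150387.00014
Total PV = 241092.84744 + 2150387.00014 = 2391479.84758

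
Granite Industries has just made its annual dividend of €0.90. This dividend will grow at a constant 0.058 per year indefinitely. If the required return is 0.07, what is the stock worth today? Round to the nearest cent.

€79.35

D₁ = D₀ × (1 + g) = €0.90 × 1.058 = €0.9522
Growing perpetuity: P = D₁ / (r − g) = €0.9522 / (0.07 − 0.058) = €79.35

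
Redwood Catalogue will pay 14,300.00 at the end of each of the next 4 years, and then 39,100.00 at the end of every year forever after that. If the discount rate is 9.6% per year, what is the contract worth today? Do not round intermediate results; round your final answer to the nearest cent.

PV of 4-year annuity: 14,300.00 × [1 − (1+0.096)^−4] / 0.096 = 45724.37313
Perpetuity value at year 4: 39,100.00 / 0.096 = 407291.66667
PV of perpetuity: 407291.66667 / (1+0.096)^4 = 282269.08000
Total PV = 45724.37313 + 282269.08000 = 327993.45313

327993.45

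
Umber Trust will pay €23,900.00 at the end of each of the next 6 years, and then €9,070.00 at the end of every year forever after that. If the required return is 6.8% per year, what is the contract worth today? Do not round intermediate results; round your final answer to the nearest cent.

PV of 6-year annuity: €23,900.00 × [1 − (1+0.068)^−6] / 0.068 = 114627.08728
Perpetuity value at year 6: €9,070.00 / 0.068 = 133382.35294
PV of perpetuity: 133382.35294 / (1+0.068)^6 = 89881.61313
Total PV = 114627.08728 + 89881.61313 = 204508.70040

€204508.70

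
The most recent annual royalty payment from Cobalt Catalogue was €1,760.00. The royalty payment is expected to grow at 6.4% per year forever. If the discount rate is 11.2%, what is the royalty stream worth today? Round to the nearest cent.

D₁ = D₀ × (1 + g) = €1,760.00 × 1.064 = €1,872.6400
Growing perpetuity: P = D₁ / (r − g) = €1,872.6400 / (0.112 − 0.064) = €39,013.33

€39013.33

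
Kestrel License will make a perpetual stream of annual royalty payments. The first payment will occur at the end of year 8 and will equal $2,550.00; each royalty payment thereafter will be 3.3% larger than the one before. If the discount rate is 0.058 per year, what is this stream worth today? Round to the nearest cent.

Value at end of year 7: C₁ / (r − g) = $2,550.00 / (0.058 − 0.033) = $102,000.0000
Discount to today: PV = $102,000.0000 / (1 + 0.058)^7 = $102,000.0000 / 1.483883 = $68,738.57

$68738.57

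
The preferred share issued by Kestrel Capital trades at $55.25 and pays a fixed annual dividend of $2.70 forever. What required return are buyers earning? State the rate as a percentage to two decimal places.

P = C/r ⇒ r = C/P = $2.70/$55.25 = 0.048869

4.89%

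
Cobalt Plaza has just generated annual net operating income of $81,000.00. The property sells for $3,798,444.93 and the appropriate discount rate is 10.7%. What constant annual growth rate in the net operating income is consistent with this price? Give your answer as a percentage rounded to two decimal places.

P = D₀(1+g)/(r−g) ⇒ P(r−g) = D₀(1+g) ⇒ g(P+D₀) = P·r − D₀
g = (P·r − D₀)/(P + D₀) = ($3,798,444.93×0.107 − $81,000.00) / ($3,798,444.93 + $81,000.00) = 0.083887

8.39%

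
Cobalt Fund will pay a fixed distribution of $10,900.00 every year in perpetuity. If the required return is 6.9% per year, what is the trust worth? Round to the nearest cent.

Level perpetuity: PV = C / r = $10,900.00 / 0.069 = $157,971.01

$157971.01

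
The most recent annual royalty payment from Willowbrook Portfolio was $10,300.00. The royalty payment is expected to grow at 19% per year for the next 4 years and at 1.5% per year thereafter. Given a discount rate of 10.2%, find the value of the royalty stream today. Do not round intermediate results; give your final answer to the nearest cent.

D_1 = 12257.00000
D_2 = 14585.83000
D_3 = 17357.13770
D_4 = 20654.99386
Terminal value at year 4: TV = D_4×(1+g_2)/(r−g_2) = 20964.81877/0.087 = 240974.92840
P_0 = D_1/(1+r)^1 + D_2/(1+r)^2 + D_3/(1+r)^3 + D_4/(1+r)^4 + TV/(1+r)^4
    = 11122.50454 + 12010.69002 + 12969.80138 + 14005.50240 + 163397.52797 = 213506.02631

$213506.03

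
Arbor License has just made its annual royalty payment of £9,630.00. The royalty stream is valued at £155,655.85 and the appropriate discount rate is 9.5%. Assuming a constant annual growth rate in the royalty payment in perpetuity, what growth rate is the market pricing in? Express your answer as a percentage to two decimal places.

3.12%

P = D₀(1+g)/(r−g) ⇒ P(r−g) = D₀(1+g) ⇒ g(P+D₀) = P·r − D₀
g = (P·r − D₀)/(P + D₀) = (£155,655.85×0.095 − £9,630.00) / (£155,655.85 + £9,630.00) = 0.031202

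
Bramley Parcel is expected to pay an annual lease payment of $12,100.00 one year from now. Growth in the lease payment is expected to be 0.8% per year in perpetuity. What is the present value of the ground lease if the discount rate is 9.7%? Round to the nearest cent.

Growing perpetuity: P = D₁ / (r − g) = $12,100.0000 / (0.097 − 0.008) = $135,955.06

$135955.06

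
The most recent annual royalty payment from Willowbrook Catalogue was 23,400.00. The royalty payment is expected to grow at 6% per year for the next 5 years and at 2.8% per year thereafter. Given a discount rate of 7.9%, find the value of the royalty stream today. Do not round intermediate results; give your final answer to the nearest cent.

542542.08

D_1 = 24804.00000
D_2 = 26292.24000
D_3 = 27869.77440
D_4 = 29541.96086
D_5 = 31314.47852
Terminal value at year 5: TV = D_5×(1+g_2)/(r−g_2) = 32191.28391/0.051 = 631201.64538
P_0 = D_1/(1+r)^1 + D_2/(1+r)^2 + D_3/(1+r)^3 + D_4/(1+r)^4 + D_5/(1+r)^5 + TV/(1+r)^5
    = 22987.95181 + 22583.15933 + 22185.49480 + 21794.83270 + 21411.04974 + 431579.59077 = 542542.07915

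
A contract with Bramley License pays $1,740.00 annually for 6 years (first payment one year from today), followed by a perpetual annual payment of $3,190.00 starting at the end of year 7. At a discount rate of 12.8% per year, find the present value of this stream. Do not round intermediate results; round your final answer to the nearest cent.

PV of 6-year annuity: $1,740.00 × [1 − (1+0.128)^−6] / 0.128 = 6994.65044
Perpetuity value at year 6: $3,190.00 / 0.128 = 24921.87500
PV of perpetuity: 24921.87500 / (1+0.128)^6 = 12098.34920
Total PV = 6994.65044 + 12098.34920 = 19092.99964

$19093.00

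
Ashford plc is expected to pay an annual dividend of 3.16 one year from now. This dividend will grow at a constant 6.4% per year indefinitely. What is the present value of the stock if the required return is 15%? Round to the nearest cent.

36.74

Growing perpetuity: P = D₁ / (r − g) = 3.1600 / (0.15 − 0.064) = 36.74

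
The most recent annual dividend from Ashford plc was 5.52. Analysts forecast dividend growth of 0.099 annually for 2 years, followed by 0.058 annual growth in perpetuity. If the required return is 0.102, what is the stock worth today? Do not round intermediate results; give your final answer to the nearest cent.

D_1 = 6.06648
D_2 = 6.66706
Terminal value at year 2: TV = D_2×(1+g_2)/(r−g_2) = 7.05375/0.044 = 160.31252
P_0 = D_1/(1+r)^1 + D_2/(1+r)^2 + TV/(1+r)^2
    = 5.50497 + 5.48999 + 132.00922 = 143.00418

143.00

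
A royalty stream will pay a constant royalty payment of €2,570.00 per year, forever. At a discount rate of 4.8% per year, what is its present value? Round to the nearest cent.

€53541.67

Level perpetuity: PV = C / r = €2,570.00 / 0.048 = €53,541.67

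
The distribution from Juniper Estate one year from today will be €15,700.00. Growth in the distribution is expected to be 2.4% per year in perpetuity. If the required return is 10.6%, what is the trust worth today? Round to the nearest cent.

Growing perpetuity: P = D₁ / (r − g) = €15,700.0000 / (0.106 − 0.024) = €191,463.41

€191463.41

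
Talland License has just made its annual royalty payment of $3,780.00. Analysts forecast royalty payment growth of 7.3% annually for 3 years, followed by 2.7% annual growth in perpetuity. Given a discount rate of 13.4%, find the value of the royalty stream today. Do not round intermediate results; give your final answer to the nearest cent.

$40898.53

D_1 = 4055.94000
D_2 = 4352.02362
D_3 = 4669.72134
Terminal value at year 3: TV = D_3×(1+g_2)/(r−g_2) = 4795.80382/0.107 = 44820.59645
P_0 = D_1/(1+r)^1 + D_2/(1+r)^2 + D_3/(1+r)^3 + TV/(1+r)^3
    = 3576.66667 + 3384.27102 + 3202.22469 + 30735.37158 = 40898.53396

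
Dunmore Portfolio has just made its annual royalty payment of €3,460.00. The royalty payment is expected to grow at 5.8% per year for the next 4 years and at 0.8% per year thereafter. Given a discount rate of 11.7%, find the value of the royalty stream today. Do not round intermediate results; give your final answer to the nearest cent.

D_1 = 3660.68000
D_2 = 3872.99944
D_3 = 4097.63341
D_4 = 4335.29615
Terminal value at year 4: TV = D_4×(1+g_2)/(r−g_2) = 4369.97851/0.109 = 40091.54600
P_0 = D_1/(1+r)^1 + D_2/(1+r)^2 + D_3/(1+r)^3 + D_4/(1+r)^4 + TV/(1+r)^4
    = 3277.24261 + 3104.13848 + 2940.17772 + 2784.87738 + 25753.72840 = 37860.16460

€37860.16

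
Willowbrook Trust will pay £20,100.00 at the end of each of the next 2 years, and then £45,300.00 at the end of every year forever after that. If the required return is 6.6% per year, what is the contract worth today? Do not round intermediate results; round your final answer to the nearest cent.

PV of 2-year annuity: £20,100.00 × [1 − (1+0.066)^−2] / 0.066 = 36543.65357
Perpetuity value at year 2: £45,300.00 / 0.066 = 686363.63636
PV of perpetuity: 686363.63636 / (1+0.066)^2 = 604004.05891
Total PV = 36543.65357 + 604004.05891 = 640547.71248

£640547.71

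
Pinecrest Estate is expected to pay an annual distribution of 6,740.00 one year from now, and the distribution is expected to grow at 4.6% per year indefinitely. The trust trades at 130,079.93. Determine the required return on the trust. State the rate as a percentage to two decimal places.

P = D₁/(r − g) ⇒ r = D₁/P + g = 6,740.0000/130,079.93 + 0.046 = 0.051814 + 0.046 = 0.097814

9.78%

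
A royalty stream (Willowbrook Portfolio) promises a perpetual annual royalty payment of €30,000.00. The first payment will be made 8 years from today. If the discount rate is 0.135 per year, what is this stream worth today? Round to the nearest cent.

Value at end of year 7: C / r = €30,000.00 / 0.135 = €222,222.2222
Discount to today: PV = €222,222.2222 / (1 + 0.135)^7 = €222,222.2222 / 2.426448 = €91,583.34

€91583.34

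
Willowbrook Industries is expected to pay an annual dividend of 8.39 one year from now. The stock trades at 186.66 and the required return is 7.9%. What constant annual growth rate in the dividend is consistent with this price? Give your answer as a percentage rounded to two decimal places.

P = D₁/(r−g) ⇒ g = r − D₁/P = 0.079 − 8.39/186.66 = 0.034052

3.41%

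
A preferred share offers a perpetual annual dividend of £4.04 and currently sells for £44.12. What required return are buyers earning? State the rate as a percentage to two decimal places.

9.16%

P = C/r ⇒ r = C/P = £4.04/£44.12 = 0.091568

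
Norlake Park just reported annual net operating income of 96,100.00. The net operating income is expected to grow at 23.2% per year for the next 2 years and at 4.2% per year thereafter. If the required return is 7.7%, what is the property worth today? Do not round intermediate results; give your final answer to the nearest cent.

D_1 = 118395.20000
D_2 = 145862.88640
Terminal value at year 2: TV = D_2×(1+g_2)/(r−g_2) = 151989.12763/0.035 = 4342546.50368
P_0 = D_1/(1+r)^1 + D_2/(1+r)^2 + TV/(1+r)^2
    = 109930.54782 + 125751.56445 + 3743803.71874 = 3979485.83101

3979485.83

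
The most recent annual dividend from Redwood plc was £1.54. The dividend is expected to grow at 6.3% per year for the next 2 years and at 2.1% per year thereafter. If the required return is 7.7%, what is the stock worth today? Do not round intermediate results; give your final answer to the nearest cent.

£30.37

D_1 = 1.63702
D_2 = 1.74015
Terminal value at year 2: TV = D_2×(1+g_2)/(r−g_2) = 1.77670/0.056 = 31.72670
P_0 = D_1/(1+r)^1 + D_2/(1+r)^2 + TV/(1+r)^2
    = 1.51998 + 1.50022 + 27.35228 = 30.37249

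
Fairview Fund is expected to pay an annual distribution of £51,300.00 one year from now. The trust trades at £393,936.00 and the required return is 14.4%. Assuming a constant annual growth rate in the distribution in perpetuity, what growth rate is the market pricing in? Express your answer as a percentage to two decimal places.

1.38%

P = D₁/(r−g) ⇒ g = r − D₁/P = 0.144 − £51,300.00/£393,936.00 = 0.013776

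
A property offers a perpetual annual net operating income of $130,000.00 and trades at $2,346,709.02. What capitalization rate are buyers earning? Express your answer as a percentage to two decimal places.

5.54%

P = C/r ⇒ r = C/P = $130,000.00/$2,346,709.02 = 0.055397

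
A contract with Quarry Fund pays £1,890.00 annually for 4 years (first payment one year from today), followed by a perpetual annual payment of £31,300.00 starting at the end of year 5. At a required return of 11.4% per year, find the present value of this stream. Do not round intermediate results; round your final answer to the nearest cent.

PV of 4-year annuity: £1,890.00 × [1 − (1+0.114)^−4] / 0.114 = 5813.89394
Perpetuity value at year 4: £31,300.00 / 0.114 = 274561.40351
PV of perpetuity: 274561.40351 / (1+0.114)^4 = 178278.39799
Total PV = 5813.89394 + 178278.39799 = 184092.29193

£184092.29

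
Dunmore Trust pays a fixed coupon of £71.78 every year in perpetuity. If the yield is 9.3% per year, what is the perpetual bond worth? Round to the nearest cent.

£771.83

Level perpetuity: PV = C / r = £71.78 / 0.093 = £771.83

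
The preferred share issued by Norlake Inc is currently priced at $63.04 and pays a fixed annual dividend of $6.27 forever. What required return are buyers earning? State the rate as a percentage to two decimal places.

P = C/r ⇒ r = C/P = $6.27/$63.04 = 0.099461

9.95%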